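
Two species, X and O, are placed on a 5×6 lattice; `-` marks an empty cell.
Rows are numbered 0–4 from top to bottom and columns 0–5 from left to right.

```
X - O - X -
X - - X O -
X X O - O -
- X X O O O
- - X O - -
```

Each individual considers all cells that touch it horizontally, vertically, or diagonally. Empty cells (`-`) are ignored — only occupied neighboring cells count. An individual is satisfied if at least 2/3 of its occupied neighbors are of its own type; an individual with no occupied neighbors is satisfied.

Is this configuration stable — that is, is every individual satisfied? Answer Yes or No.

No

Row 0: (0,0)X 1/1 ok · (0,2)O 0/1 unhappy · (0,4)X 1/2 unhappy
Row 1: (1,0)X 3/3 ok · (1,3)X 1/5 unhappy · (1,4)O 1/3 unhappy
Row 2: (2,0)X 3/3 ok · (2,1)X 4/5 ok · (2,2)O 1/5 unhappy · (2,4)O 4/5 ok
Row 3: (3,1)X 4/5 ok · (3,2)X 3/6 unhappy · (3,3)O 4/6 ok · (3,4)O 4/4 ok · (3,5)O 2/2 ok
Row 4: (4,2)X 2/4 unhappy · (4,3)O 2/4 unhappy
For instance (0,2) has only 0/1 same-type neighbors, below 2/3.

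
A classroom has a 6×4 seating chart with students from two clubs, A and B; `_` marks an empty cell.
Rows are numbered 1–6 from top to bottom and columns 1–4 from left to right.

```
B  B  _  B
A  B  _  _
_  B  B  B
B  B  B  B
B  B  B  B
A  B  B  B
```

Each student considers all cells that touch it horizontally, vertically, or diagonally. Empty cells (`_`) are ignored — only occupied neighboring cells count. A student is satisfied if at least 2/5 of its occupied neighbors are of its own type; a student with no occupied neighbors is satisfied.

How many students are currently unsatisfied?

2

(1,1)B 2/3 ✓
(1,2)B 2/3 ✓
(1,4)B 0/0 ✓
(2,1)A 0/4 ✗
(2,2)B 4/5 ✓
(3,2)B 5/6 ✓
(3,3)B 6/6 ✓
(3,4)B 3/3 ✓
(4,1)B 4/4 ✓
(4,2)B 7/7 ✓
(4,3)B 8/8 ✓
(4,4)B 5/5 ✓
(5,1)B 4/5 ✓
(5,2)B 7/8 ✓
(5,3)B 8/8 ✓
(5,4)B 5/5 ✓
(6,1)A 0/3 ✗
(6,2)B 4/5 ✓
(6,3)B 5/5 ✓
(6,4)B 3/3 ✓
Unsatisfied: (2,1), (6,1) — 2 in total.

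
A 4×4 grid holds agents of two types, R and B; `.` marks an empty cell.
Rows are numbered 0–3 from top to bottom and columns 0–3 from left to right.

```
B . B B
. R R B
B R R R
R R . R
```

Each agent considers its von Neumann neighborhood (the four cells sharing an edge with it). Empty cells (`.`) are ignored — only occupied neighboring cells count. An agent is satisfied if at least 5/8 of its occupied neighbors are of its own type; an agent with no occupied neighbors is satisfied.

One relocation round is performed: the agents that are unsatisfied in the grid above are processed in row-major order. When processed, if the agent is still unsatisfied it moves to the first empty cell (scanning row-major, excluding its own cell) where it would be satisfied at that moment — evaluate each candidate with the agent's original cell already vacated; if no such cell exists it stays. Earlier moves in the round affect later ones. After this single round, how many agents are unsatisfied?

Initially unsatisfied (in order): (0,2), (1,2), (1,3), (2,0), (3,0).
  (0,2) → (1,0).
  (1,2): now satisfied by earlier moves; stays.
  (1,3): no empty cell satisfies it; stays.
  (2,0): no empty cell satisfies it; stays.
  (3,0) → (3,2).
Resulting grid:
B . . B
B R R B
B R R R
. R R R
Unsatisfied now: (1,3), (2,0).

2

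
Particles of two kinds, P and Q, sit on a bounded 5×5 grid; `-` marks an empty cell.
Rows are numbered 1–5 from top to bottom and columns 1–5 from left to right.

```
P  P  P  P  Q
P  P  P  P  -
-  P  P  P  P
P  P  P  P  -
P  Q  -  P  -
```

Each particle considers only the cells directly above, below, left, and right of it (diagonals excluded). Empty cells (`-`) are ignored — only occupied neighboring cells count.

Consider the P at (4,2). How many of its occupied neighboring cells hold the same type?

3

Occupied neighbors of (4,2): (3,2)=P, (5,2)=Q, (4,1)=P, (4,3)=P.
Same type (P): 3 of 4.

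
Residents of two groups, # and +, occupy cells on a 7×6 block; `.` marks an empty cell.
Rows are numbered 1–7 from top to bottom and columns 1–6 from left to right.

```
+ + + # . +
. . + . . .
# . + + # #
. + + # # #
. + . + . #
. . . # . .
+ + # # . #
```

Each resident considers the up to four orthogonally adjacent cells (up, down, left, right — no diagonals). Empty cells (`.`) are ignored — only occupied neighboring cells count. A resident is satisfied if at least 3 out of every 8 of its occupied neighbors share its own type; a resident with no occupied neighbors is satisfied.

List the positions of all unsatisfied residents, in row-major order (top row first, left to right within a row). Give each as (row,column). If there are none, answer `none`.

(1,4), (3,4), (4,4), (5,4)

(1,1)+ 1/1 ok
(1,2)+ 2/2 ok
(1,3)+ 2/3 ok
(1,4)# 0/1 unhappy
(1,6)+ 0/0 ok
(2,3)+ 2/2 ok
(3,1)# 0/0 ok
(3,3)+ 3/3 ok
(3,4)+ 1/3 unhappy
(3,5)# 2/3 ok
(3,6)# 2/2 ok
(4,2)+ 2/2 ok
(4,3)+ 2/3 ok
(4,4)# 1/4 unhappy
(4,5)# 3/3 ok
(4,6)# 3/3 ok
(5,2)+ 1/1 ok
(5,4)+ 0/2 unhappy
(5,6)# 1/1 ok
(6,4)# 1/2 ok
(7,1)+ 1/1 ok
(7,2)+ 1/2 ok
(7,3)# 1/2 ok
(7,4)# 2/2 ok
(7,6)# 0/0 ok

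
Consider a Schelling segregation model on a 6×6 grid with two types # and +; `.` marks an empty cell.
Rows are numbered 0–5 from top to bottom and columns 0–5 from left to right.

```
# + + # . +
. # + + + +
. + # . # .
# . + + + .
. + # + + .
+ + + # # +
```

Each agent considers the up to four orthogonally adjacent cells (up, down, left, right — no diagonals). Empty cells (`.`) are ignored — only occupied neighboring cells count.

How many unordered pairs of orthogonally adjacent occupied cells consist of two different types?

19

Scan each occupied cell's neighbors to the right and below so each pair is counted once.
Row 0: #(0,0)–+(0,1)≠ +(0,1)–+(0,2)= +(0,1)–#(1,1)≠ +(0,2)–#(0,3)≠ +(0,2)–+(1,2)= #(0,3)–+(1,3)≠ +(0,5)–+(1,5)=  → 4/7 unlike.
Row 1: #(1,1)–+(1,2)≠ #(1,1)–+(2,1)≠ +(1,2)–+(1,3)= +(1,2)–#(2,2)≠ +(1,3)–+(1,4)= +(1,4)–+(1,5)= +(1,4)–#(2,4)≠  → 4/7 unlike.
Row 2: +(2,1)–#(2,2)≠ #(2,2)–+(3,2)≠ #(2,4)–+(3,4)≠  → 3/3 unlike.
Row 3: +(3,2)–+(3,3)= +(3,2)–#(4,2)≠ +(3,3)–+(3,4)= +(3,3)–+(4,3)= +(3,4)–+(4,4)=  → 1/5 unlike.
Row 4: +(4,1)–#(4,2)≠ +(4,1)–+(5,1)= #(4,2)–+(4,3)≠ #(4,2)–+(5,2)≠ +(4,3)–+(4,4)= +(4,3)–#(5,3)≠ +(4,4)–#(5,4)≠  → 5/7 unlike.
Row 5: +(5,0)–+(5,1)= +(5,1)–+(5,2)= +(5,2)–#(5,3)≠ #(5,3)–#(5,4)= #(5,4)–+(5,5)≠  → 2/5 unlike.
Total adjacent occupied pairs: 34; unlike-type pairs: 19.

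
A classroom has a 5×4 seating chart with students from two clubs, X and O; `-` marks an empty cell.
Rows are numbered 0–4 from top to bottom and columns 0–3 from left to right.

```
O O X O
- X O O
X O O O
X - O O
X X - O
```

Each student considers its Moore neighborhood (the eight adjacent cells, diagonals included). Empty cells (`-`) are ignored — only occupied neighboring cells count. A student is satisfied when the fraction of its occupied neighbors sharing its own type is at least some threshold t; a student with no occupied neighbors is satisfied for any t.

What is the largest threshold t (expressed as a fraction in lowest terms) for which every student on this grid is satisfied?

(0,0)O 1/2
(0,1)O 2/4
(0,2)X 1/5
(0,3)O 2/3
(1,1)X 2/7
(1,2)O 6/8
(1,3)O 4/5
(2,0)X 2/3
(2,1)O 3/6
(2,2)O 6/7
(2,3)O 5/5
(3,0)X 3/4
(3,2)O 5/6
(3,3)O 4/4
(4,0)X 2/2
(4,1)X 2/3
(4,3)O 2/2
The smallest same-type fraction is 1/5 at (0,2), which reduces to 1/5. Any threshold above that leaves this student unsatisfied.

1/5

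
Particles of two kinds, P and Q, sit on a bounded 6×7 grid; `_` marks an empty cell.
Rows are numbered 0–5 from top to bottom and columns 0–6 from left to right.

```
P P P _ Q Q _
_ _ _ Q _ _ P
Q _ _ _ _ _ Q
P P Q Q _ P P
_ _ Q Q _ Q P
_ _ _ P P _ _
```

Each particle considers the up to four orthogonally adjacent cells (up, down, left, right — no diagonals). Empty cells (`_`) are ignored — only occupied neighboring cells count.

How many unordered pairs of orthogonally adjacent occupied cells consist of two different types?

7

Scan each occupied cell's neighbors to the right and below so each pair is counted once.
Row 0: P(0,0)–P(0,1)= P(0,1)–P(0,2)= Q(0,4)–Q(0,5)=  → 0/3 unlike.
Row 1: P(1,6)–Q(2,6)≠  → 1/1 unlike.
Row 2: Q(2,0)–P(3,0)≠ Q(2,6)–P(3,6)≠  → 2/2 unlike.
Row 3: P(3,0)–P(3,1)= P(3,1)–Q(3,2)≠ Q(3,2)–Q(3,3)= Q(3,2)–Q(4,2)= Q(3,3)–Q(4,3)= P(3,5)–P(3,6)= P(3,5)–Q(4,5)≠ P(3,6)–P(4,6)=  → 2/8 unlike.
Row 4: Q(4,2)–Q(4,3)= Q(4,3)–P(5,3)≠ Q(4,5)–P(4,6)≠  → 2/3 unlike.
Row 5: P(5,3)–P(5,4)=  → 0/1 unlike.
Total adjacent occupied pairs: 18; unlike-type pairs: 7.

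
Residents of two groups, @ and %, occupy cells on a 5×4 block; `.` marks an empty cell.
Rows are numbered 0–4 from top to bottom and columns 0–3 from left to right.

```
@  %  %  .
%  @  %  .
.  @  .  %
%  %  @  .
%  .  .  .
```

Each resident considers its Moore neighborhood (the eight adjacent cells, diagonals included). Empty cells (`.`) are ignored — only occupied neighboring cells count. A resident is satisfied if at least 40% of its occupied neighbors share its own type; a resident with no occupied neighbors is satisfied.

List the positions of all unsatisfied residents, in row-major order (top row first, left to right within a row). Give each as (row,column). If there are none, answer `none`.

(0,0)@ 1/3 ✗
(0,1)% 3/5 ✓
(0,2)% 2/3 ✓
(1,0)% 1/4 ✗
(1,1)@ 2/6 ✗
(1,2)% 3/5 ✓
(2,1)@ 2/6 ✗
(2,3)% 1/2 ✓
(3,0)% 2/3 ✓
(3,1)% 2/4 ✓
(3,2)@ 1/3 ✗
(4,0)% 2/2 ✓

(0,0), (1,0), (1,1), (2,1), (3,2)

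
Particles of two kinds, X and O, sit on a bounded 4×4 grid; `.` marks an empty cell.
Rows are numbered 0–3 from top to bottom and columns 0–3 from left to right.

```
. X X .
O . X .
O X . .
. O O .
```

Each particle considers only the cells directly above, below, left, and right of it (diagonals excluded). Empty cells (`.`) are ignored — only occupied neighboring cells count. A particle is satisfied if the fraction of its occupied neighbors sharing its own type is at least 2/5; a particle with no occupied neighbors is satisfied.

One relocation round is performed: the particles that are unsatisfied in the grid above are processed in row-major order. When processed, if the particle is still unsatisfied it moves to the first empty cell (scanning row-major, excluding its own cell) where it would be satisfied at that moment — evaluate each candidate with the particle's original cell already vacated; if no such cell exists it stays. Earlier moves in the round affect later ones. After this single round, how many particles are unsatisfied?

Initially unsatisfied (in order): (2,1).
  (2,1) → (0,0).
Resulting grid:
X X X .
O . X .
O . . .
. O O .
All satisfied now.

0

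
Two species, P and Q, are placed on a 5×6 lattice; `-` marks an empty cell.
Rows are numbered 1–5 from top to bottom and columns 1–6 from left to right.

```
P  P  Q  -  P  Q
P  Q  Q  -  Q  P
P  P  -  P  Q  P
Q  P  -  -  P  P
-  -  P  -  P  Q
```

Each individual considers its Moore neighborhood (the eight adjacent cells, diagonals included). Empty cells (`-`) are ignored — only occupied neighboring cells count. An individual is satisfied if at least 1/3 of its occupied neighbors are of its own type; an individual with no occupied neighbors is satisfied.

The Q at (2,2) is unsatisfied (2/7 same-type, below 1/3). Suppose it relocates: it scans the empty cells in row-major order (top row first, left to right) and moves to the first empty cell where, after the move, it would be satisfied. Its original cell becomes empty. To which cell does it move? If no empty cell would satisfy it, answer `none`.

Vacating (2,2). Empty cells in order:
  (1,4): 3/4 same-type → satisfied — stop here.

(1,4)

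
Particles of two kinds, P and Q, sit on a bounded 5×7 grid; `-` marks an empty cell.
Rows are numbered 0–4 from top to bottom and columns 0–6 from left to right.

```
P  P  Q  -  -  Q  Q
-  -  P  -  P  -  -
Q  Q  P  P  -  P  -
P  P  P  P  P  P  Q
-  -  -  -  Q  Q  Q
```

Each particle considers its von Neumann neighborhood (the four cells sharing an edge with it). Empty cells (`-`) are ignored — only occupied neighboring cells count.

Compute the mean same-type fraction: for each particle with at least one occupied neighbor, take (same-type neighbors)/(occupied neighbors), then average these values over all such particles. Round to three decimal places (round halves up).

Row 0: (0,0)P 1/1 · (0,1)P 1/2 · (0,2)Q 0/2 · (0,5)Q 1/1 · (0,6)Q 1/1
Row 1: (1,2)P 1/2 · (1,4)P — no occupied neighbors
Row 2: (2,0)Q 1/2 · (2,1)Q 1/3 · (2,2)P 3/4 · (2,3)P 2/2 · (2,5)P 1/1
Row 3: (3,0)P 1/2 · (3,1)P 2/3 · (3,2)P 3/3 · (3,3)P 3/3 · (3,4)P 2/3 · (3,5)P 2/4 · (3,6)Q 1/2
Row 4: (4,4)Q 1/2 · (4,5)Q 2/3 · (4,6)Q 2/2
Sum over 21 particles: 1/1 + 1/2 + 0/2 + 1/1 + 1/1 + 1/2 + 1/2 + 1/3 + 3/4 + 2/2 + 1/1 + 1/2 + 2/3 + 3/3 + 3/3 + 2/3 + 2/4 + 1/2 + 1/2 + 2/3 + 2/2 = 175/12; mean = 175/12 ÷ 21 = 25/36 = 0.694444… → 0.694.

0.694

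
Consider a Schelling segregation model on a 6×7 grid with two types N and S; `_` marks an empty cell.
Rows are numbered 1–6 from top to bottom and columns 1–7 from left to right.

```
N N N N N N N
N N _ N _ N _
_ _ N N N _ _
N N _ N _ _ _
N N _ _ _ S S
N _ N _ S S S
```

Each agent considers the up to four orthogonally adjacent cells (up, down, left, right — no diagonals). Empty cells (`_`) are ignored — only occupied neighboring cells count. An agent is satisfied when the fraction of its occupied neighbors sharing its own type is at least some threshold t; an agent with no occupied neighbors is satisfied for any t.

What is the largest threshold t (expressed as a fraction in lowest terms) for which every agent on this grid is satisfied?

(1,1)N 2/2
(1,2)N 3/3
(1,3)N 2/2
(1,4)N 3/3
(1,5)N 2/2
(1,6)N 3/3
(1,7)N 1/1
(2,1)N 2/2
(2,2)N 2/2
(2,4)N 2/2
(2,6)N 1/1
(3,3)N 1/1
(3,4)N 4/4
(3,5)N 1/1
(4,1)N 2/2
(4,2)N 2/2
(4,4)N 1/1
(5,1)N 3/3
(5,2)N 2/2
(5,6)S 2/2
(5,7)S 2/2
(6,1)N 1/1
(6,3)N — no occupied neighbors
(6,5)S 1/1
(6,6)S 3/3
(6,7)S 2/2
The smallest same-type fraction is 2/2 at (1,1), which reduces to 1/1. Any threshold above that leaves this agent unsatisfied.

1/1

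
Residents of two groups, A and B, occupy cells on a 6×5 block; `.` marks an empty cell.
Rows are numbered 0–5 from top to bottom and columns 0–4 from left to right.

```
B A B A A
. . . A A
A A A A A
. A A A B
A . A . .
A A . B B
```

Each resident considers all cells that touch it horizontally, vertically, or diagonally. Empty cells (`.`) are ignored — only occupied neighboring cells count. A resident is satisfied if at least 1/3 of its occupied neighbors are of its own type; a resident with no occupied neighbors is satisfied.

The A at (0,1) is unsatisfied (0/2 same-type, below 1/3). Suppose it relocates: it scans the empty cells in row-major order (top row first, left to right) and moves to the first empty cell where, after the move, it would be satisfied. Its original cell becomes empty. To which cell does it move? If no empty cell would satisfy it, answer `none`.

(1,0)

Vacating (0,1). Empty cells in order:
  (1,0): 2/3 same-type → satisfied — stop here.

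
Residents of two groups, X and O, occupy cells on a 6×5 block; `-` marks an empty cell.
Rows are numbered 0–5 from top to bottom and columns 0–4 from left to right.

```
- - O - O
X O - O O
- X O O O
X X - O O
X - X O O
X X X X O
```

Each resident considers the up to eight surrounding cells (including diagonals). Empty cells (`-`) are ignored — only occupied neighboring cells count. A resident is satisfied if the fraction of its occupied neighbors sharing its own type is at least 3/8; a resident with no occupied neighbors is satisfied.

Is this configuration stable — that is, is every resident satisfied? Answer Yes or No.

(0,2)O 2/2 ✓
(0,4)O 2/2 ✓
(1,0)X 1/2 ✓
(1,1)O 2/4 ✓
(1,3)O 6/6 ✓
(1,4)O 4/4 ✓
(2,1)X 3/5 ✓
(2,2)O 4/6 ✓
(2,3)O 6/6 ✓
(2,4)O 5/5 ✓
(3,0)X 3/3 ✓
(3,1)X 4/5 ✓
(3,3)O 6/7 ✓
(3,4)O 5/5 ✓
(4,0)X 4/4 ✓
(4,2)X 4/6 ✓
(4,3)O 4/7 ✓
(4,4)O 4/5 ✓
(5,0)X 2/2 ✓
(5,1)X 4/4 ✓
(5,2)X 3/4 ✓
(5,3)X 2/5 ✓
(5,4)O 2/3 ✓
All meet the threshold, so the configuration is stable.

Yes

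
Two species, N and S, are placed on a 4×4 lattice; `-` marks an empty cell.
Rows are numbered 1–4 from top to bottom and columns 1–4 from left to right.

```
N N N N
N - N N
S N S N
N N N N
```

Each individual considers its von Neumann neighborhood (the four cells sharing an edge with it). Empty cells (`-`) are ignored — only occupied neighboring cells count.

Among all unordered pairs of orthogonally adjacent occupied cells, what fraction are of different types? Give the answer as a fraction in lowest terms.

Scan each occupied cell's neighbors to the right and below so each pair is counted once.
Row 1: N(1,1)–N(1,2)= N(1,1)–N(2,1)= N(1,2)–N(1,3)= N(1,3)–N(1,4)= N(1,3)–N(2,3)= N(1,4)–N(2,4)=  → 0/6 unlike.
Row 2: N(2,1)–S(3,1)≠ N(2,3)–N(2,4)= N(2,3)–S(3,3)≠ N(2,4)–N(3,4)=  → 2/4 unlike.
Row 3: S(3,1)–N(3,2)≠ S(3,1)–N(4,1)≠ N(3,2)–S(3,3)≠ N(3,2)–N(4,2)= S(3,3)–N(3,4)≠ S(3,3)–N(4,3)≠ N(3,4)–N(4,4)=  → 5/7 unlike.
Row 4: N(4,1)–N(4,2)= N(4,2)–N(4,3)= N(4,3)–N(4,4)=  → 0/3 unlike.
Total adjacent occupied pairs: 20; unlike-type pairs: 7.
7/20 is already in lowest terms.

7/20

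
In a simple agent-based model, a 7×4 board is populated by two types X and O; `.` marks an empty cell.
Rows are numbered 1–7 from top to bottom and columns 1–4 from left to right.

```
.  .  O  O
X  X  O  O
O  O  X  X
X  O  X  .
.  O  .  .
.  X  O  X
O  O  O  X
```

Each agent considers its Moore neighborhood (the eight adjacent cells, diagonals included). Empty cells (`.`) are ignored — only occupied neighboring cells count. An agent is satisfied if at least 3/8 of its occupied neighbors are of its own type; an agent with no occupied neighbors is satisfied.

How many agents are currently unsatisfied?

(1,3)O 3/4 satisfied
(1,4)O 3/3 satisfied
(2,1)X 1/3 not
(2,2)X 2/6 not
(2,3)O 4/7 satisfied
(2,4)O 3/5 satisfied
(3,1)O 2/5 satisfied
(3,2)O 3/8 satisfied
(3,3)X 3/7 satisfied
(3,4)X 2/4 satisfied
(4,1)X 0/4 not
(4,2)O 3/6 satisfied
(4,3)X 2/5 satisfied
(5,2)O 2/5 satisfied
(6,2)X 0/5 not
(6,3)O 3/6 satisfied
(6,4)X 1/3 not
(7,1)O 1/2 satisfied
(7,2)O 3/4 satisfied
(7,3)O 2/5 satisfied
(7,4)X 1/3 not
Unsatisfied: (2,1), (2,2), (4,1), (6,2), (6,4), (7,4) — 6 in total.

6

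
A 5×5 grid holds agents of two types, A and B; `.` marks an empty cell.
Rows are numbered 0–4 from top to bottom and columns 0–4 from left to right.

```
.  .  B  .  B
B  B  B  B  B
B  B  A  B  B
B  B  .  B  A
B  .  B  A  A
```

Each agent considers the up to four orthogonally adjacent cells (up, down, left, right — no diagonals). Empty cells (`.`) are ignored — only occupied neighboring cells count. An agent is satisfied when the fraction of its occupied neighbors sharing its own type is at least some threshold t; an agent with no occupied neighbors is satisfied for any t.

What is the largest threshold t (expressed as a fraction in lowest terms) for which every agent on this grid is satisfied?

0/1

Row 0: (0,2)B 1/1 · (0,4)B 1/1
Row 1: (1,0)B 2/2 · (1,1)B 3/3 · (1,2)B 3/4 · (1,3)B 3/3 · (1,4)B 3/3
Row 2: (2,0)B 3/3 · (2,1)B 3/4 · (2,2)A 0/3 · (2,3)B 3/4 · (2,4)B 2/3
Row 3: (3,0)B 3/3 · (3,1)B 2/2 · (3,3)B 1/3 · (3,4)A 1/3
Row 4: (4,0)B 1/1 · (4,2)B 0/1 · (4,3)A 1/3 · (4,4)A 2/2
The smallest same-type fraction is 0/3 at (2,2), which reduces to 0/1. Any threshold above that leaves this agent unsatisfied.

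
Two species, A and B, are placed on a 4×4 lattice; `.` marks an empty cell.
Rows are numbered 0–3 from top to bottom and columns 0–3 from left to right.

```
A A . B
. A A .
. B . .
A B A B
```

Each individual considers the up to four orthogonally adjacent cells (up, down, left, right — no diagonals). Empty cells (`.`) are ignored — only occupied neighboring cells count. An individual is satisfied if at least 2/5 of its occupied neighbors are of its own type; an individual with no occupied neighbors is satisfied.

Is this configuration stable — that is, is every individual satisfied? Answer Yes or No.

No

Row 0: (0,0)A 1/1 ok · (0,1)A 2/2 ok · (0,3)B 0/0 ok
Row 1: (1,1)A 2/3 ok · (1,2)A 1/1 ok
Row 2: (2,1)B 1/2 ok
Row 3: (3,0)A 0/1 unhappy · (3,1)B 1/3 unhappy · (3,2)A 0/2 unhappy · (3,3)B 0/1 unhappy
For instance (3,0) has only 0/1 same-type neighbors, below 2/5.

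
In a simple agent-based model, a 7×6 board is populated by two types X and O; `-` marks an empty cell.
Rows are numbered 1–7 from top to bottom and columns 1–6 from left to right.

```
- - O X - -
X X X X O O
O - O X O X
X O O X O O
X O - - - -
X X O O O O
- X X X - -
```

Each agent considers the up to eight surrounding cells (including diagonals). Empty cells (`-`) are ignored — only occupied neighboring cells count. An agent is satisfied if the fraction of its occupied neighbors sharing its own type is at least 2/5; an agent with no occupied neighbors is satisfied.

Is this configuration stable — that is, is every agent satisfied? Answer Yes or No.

No

Row 1: (1,3)O 0/4 ✗ · (1,4)X 2/4 ✓
Row 2: (2,1)X 1/2 ✓ · (2,2)X 2/5 ✓ · (2,3)X 4/6 ✓ · (2,4)X 3/7 ✓ · (2,5)O 2/6 ✗ · (2,6)O 2/3 ✓
Row 3: (3,1)O 1/4 ✗ · (3,3)O 2/7 ✗ · (3,4)X 3/8 ✗ · (3,5)O 4/8 ✓ · (3,6)X 0/5 ✗
Row 4: (4,1)X 1/4 ✗ · (4,2)O 4/6 ✓ · (4,3)O 3/5 ✓ · (4,4)X 1/5 ✗ · (4,5)O 2/5 ✓ · (4,6)O 2/3 ✓
Row 5: (5,1)X 3/5 ✓ · (5,2)O 3/7 ✓
Row 6: (6,1)X 3/4 ✓ · (6,2)X 4/6 ✓ · (6,3)O 2/6 ✗ · (6,4)O 2/4 ✓ · (6,5)O 2/3 ✓ · (6,6)O 1/1 ✓
Row 7: (7,2)X 3/4 ✓ · (7,3)X 3/5 ✓ · (7,4)X 1/4 ✗
For instance (1,3) has only 0/4 same-type neighbors, below 2/5.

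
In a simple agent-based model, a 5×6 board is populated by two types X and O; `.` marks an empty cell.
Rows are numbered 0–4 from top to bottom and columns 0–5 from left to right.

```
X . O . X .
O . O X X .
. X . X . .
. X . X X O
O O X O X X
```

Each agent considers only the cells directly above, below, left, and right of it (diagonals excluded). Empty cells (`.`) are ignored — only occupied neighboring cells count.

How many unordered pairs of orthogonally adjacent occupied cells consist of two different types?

9

Scan each occupied cell's neighbors to the right and below so each pair is counted once.
From row 0: 1 unlike of 3 pairs (running 1/3).
From row 1: 1 unlike of 3 pairs (running 2/6).
From row 2: 0 unlike of 2 pairs (running 2/8).
From row 3: 4 unlike of 6 pairs (running 6/14).
From row 4: 3 unlike of 5 pairs (running 9/19).
Total adjacent occupied pairs: 19; unlike-type pairs: 9.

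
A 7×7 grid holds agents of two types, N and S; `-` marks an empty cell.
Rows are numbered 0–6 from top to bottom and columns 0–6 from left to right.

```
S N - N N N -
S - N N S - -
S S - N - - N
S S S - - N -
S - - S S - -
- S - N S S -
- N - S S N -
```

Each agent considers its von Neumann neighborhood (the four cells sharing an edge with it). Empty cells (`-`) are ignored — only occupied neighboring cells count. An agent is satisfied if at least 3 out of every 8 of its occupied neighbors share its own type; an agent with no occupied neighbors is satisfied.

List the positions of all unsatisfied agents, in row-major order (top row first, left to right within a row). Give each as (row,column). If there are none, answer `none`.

(0,0)S 1/2 ✓
(0,1)N 0/1 ✗
(0,3)N 2/2 ✓
(0,4)N 2/3 ✓
(0,5)N 1/1 ✓
(1,0)S 2/2 ✓
(1,2)N 1/1 ✓
(1,3)N 3/4 ✓
(1,4)S 0/2 ✗
(2,0)S 3/3 ✓
(2,1)S 2/2 ✓
(2,3)N 1/1 ✓
(2,6)N 0/0 ✓
(3,0)S 3/3 ✓
(3,1)S 3/3 ✓
(3,2)S 1/1 ✓
(3,5)N 0/0 ✓
(4,0)S 1/1 ✓
(4,3)S 1/2 ✓
(4,4)S 2/2 ✓
(5,1)S 0/1 ✗
(5,3)N 0/3 ✗
(5,4)S 3/4 ✓
(5,5)S 1/2 ✓
(6,1)N 0/1 ✗
(6,3)S 1/2 ✓
(6,4)S 2/3 ✓
(6,5)N 0/2 ✗

(0,1), (1,4), (5,1), (5,3), (6,1), (6,5)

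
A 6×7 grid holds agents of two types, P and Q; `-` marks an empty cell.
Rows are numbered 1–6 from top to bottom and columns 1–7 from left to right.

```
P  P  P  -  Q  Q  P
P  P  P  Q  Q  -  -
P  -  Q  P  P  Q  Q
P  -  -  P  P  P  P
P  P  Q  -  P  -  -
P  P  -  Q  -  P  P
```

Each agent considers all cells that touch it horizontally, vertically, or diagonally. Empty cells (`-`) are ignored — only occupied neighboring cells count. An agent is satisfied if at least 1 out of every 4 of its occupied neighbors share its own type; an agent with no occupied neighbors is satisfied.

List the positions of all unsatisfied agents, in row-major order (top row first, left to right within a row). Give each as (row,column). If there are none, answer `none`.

(1,7), (3,3)

(1,1)P 3/3 satisfied
(1,2)P 5/5 satisfied
(1,3)P 3/4 satisfied
(1,5)Q 3/3 satisfied
(1,6)Q 2/3 satisfied
(1,7)P 0/1 not
(2,1)P 4/4 satisfied
(2,2)P 6/7 satisfied
(2,3)P 4/6 satisfied
(2,4)Q 3/7 satisfied
(2,5)Q 4/6 satisfied
(3,1)P 3/3 satisfied
(3,3)Q 1/5 not
(3,4)P 4/7 satisfied
(3,5)P 4/7 satisfied
(3,6)Q 2/6 satisfied
(3,7)Q 1/3 satisfied
(4,1)P 3/3 satisfied
(4,4)P 4/6 satisfied
(4,5)P 5/6 satisfied
(4,6)P 4/6 satisfied
(4,7)P 1/3 satisfied
(5,1)P 4/4 satisfied
(5,2)P 4/5 satisfied
(5,3)Q 1/4 satisfied
(5,5)P 4/5 satisfied
(6,1)P 3/3 satisfied
(6,2)P 3/4 satisfied
(6,4)Q 1/2 satisfied
(6,6)P 2/2 satisfied
(6,7)P 1/1 satisfied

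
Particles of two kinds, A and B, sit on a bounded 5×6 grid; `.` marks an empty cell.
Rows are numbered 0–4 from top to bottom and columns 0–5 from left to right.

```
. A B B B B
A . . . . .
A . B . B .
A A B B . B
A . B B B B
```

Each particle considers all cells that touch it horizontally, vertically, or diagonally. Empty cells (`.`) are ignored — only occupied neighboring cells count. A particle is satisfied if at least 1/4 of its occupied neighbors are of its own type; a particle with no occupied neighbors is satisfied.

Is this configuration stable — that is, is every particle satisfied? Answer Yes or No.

(0,1)A 1/2 ok
(0,2)B 1/2 ok
(0,3)B 2/2 ok
(0,4)B 2/2 ok
(0,5)B 1/1 ok
(1,0)A 2/2 ok
(2,0)A 3/3 ok
(2,2)B 2/3 ok
(2,4)B 2/2 ok
(3,0)A 3/3 ok
(3,1)A 3/6 ok
(3,2)B 4/5 ok
(3,3)B 6/6 ok
(3,5)B 3/3 ok
(4,0)A 2/2 ok
(4,2)B 3/4 ok
(4,3)B 4/4 ok
(4,4)B 4/4 ok
(4,5)B 2/2 ok
All meet the threshold, so the configuration is stable.

Yes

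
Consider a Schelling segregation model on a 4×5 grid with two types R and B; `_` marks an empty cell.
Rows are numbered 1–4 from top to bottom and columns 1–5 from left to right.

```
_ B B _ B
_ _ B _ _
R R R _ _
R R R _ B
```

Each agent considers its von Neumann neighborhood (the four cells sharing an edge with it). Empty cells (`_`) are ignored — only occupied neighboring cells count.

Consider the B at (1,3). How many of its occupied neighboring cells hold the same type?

Occupied neighbors of (1,3): (2,3)=B, (1,2)=B.
Same type (B): 2 of 2.

2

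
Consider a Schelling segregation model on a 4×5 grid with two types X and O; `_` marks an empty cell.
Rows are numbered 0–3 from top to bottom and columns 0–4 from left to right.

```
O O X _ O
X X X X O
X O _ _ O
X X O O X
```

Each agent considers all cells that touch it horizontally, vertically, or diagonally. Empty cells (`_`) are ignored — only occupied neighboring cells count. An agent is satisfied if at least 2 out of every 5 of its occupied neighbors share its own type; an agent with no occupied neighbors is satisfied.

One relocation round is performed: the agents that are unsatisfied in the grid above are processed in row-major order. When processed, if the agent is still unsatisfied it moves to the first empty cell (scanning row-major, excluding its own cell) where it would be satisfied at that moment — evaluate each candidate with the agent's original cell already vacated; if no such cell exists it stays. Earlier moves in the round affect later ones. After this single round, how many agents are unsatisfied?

Initially unsatisfied (in order): (0,0), (0,1), (2,1), (3,4).
  (0,0) → (0,3).
  (0,1) → (2,2).
  (2,1) → (2,3).
  (3,4) → (0,0).
Resulting grid:
X _ X O O
X X X X O
X _ O O O
X X O O _
Unsatisfied now: (1,3).

1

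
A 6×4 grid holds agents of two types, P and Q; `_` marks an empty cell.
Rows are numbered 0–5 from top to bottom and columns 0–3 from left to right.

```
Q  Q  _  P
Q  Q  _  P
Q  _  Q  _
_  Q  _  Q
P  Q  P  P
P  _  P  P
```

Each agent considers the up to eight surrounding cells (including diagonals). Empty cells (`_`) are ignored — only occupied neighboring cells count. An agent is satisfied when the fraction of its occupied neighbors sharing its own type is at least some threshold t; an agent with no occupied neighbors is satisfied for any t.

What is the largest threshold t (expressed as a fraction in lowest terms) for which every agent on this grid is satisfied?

1/5

Row 0: (0,0)Q 3/3 · (0,1)Q 3/3 · (0,3)P 1/1
Row 1: (1,0)Q 4/4 · (1,1)Q 5/5 · (1,3)P 1/2
Row 2: (2,0)Q 3/3 · (2,2)Q 3/4
Row 3: (3,1)Q 3/5 · (3,3)Q 1/3
Row 4: (4,0)P 1/3 · (4,1)Q 1/5 · (4,2)P 3/6 · (4,3)P 3/4
Row 5: (5,0)P 1/2 · (5,2)P 3/4 · (5,3)P 3/3
The smallest same-type fraction is 1/5 at (4,1), which reduces to 1/5. Any threshold above that leaves this agent unsatisfied.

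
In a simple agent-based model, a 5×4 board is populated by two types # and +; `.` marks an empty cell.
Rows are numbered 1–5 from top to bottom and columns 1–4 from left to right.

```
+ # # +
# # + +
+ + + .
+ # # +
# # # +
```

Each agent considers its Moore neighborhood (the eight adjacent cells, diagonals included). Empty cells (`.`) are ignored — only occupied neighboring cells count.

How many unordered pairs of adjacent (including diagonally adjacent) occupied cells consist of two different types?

25

Scan each occupied cell's neighbors to the right and below (and the two forward diagonals) so each pair is counted once.
Row 1: +(1,1)–#(1,2)≠ +(1,1)–#(2,1)≠ +(1,1)–#(2,2)≠ #(1,2)–#(1,3)= #(1,2)–#(2,2)= #(1,2)–+(2,3)≠ #(1,2)–#(2,1)= #(1,3)–+(1,4)≠ #(1,3)–+(2,3)≠ #(1,3)–+(2,4)≠ #(1,3)–#(2,2)= +(1,4)–+(2,4)= +(1,4)–+(2,3)=  → 7/13 unlike.
Row 2: #(2,1)–#(2,2)= #(2,1)–+(3,1)≠ #(2,1)–+(3,2)≠ #(2,2)–+(2,3)≠ #(2,2)–+(3,2)≠ #(2,2)–+(3,3)≠ #(2,2)–+(3,1)≠ +(2,3)–+(2,4)= +(2,3)–+(3,3)= +(2,3)–+(3,2)= +(2,4)–+(3,3)=  → 6/11 unlike.
Row 3: +(3,1)–+(3,2)= +(3,1)–+(4,1)= +(3,1)–#(4,2)≠ +(3,2)–+(3,3)= +(3,2)–#(4,2)≠ +(3,2)–#(4,3)≠ +(3,2)–+(4,1)= +(3,3)–#(4,3)≠ +(3,3)–+(4,4)= +(3,3)–#(4,2)≠  → 5/10 unlike.
Row 4: +(4,1)–#(4,2)≠ +(4,1)–#(5,1)≠ +(4,1)–#(5,2)≠ #(4,2)–#(4,3)= #(4,2)–#(5,2)= #(4,2)–#(5,3)= #(4,2)–#(5,1)= #(4,3)–+(4,4)≠ #(4,3)–#(5,3)= #(4,3)–+(5,4)≠ #(4,3)–#(5,2)= +(4,4)–+(5,4)= +(4,4)–#(5,3)≠  → 6/13 unlike.
Row 5: #(5,1)–#(5,2)= #(5,2)–#(5,3)= #(5,3)–+(5,4)≠  → 1/3 unlike.
Total adjacent occupied pairs: 50; unlike-type pairs: 25.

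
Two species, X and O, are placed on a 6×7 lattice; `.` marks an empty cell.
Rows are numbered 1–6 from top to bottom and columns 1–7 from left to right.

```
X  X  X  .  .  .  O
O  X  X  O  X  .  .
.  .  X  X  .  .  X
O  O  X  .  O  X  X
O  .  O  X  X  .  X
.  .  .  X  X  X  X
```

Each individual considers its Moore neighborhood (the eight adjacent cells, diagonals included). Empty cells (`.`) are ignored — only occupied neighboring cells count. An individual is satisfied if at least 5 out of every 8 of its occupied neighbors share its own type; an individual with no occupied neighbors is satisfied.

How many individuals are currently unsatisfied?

7

Row 1: (1,1)X 2/3 ok · (1,2)X 4/5 ok · (1,3)X 3/4 ok · (1,7)O 0/0 ok
Row 2: (2,1)O 0/3 unhappy · (2,2)X 5/6 ok · (2,3)X 5/6 ok · (2,4)O 0/5 unhappy · (2,5)X 1/2 unhappy
Row 3: (3,3)X 4/6 ok · (3,4)X 4/6 ok · (3,7)X 2/2 ok
Row 4: (4,1)O 2/2 ok · (4,2)O 3/5 unhappy · (4,3)X 3/5 unhappy · (4,5)O 0/4 unhappy · (4,6)X 4/5 ok · (4,7)X 3/3 ok
Row 5: (5,1)O 2/2 ok · (5,3)O 1/4 unhappy · (5,4)X 4/6 ok · (5,5)X 5/6 ok · (5,7)X 4/4 ok
Row 6: (6,4)X 3/4 ok · (6,5)X 4/4 ok · (6,6)X 4/4 ok · (6,7)X 2/2 ok
Unsatisfied: (2,1), (2,4), (2,5), (4,2), (4,3), (4,5), (5,3) — 7 in total.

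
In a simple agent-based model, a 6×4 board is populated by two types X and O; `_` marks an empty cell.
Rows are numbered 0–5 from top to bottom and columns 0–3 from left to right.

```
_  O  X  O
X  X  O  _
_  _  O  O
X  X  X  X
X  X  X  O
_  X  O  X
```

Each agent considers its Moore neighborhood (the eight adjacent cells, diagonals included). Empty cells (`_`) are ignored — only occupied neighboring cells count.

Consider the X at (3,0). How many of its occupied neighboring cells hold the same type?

Occupied neighbors of (3,0): (3,1)=X, (4,0)=X, (4,1)=X.
Same type (X): 3 of 3.

3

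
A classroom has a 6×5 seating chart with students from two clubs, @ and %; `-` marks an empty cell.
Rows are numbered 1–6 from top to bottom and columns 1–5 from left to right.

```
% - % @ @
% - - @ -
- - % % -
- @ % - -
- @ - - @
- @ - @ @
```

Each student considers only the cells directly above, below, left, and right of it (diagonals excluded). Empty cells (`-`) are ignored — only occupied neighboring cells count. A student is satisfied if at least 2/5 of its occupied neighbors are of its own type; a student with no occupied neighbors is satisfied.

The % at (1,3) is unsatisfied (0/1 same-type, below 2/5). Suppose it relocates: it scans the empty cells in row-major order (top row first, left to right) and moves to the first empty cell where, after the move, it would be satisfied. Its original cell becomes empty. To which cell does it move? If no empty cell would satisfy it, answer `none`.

(1,2)

Vacating (1,3). Empty cells in order:
  (1,2): 1/1 same-type → satisfied — stop here.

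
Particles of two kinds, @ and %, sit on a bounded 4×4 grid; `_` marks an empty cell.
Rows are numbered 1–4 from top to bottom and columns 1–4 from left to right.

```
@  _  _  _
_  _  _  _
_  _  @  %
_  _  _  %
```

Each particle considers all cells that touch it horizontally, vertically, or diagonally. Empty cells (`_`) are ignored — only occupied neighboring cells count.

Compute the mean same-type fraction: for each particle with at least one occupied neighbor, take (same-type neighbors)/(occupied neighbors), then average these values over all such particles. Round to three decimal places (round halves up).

0.333

Row 1: (1,1)@ — no occupied neighbors
Row 3: (3,3)@ 0/2 · (3,4)% 1/2
Row 4: (4,4)% 1/2
Sum over 3 particles: 0/2 + 1/2 + 1/2 = 1; mean = 1 ÷ 3 = 1/3 = 0.333333… → 0.333.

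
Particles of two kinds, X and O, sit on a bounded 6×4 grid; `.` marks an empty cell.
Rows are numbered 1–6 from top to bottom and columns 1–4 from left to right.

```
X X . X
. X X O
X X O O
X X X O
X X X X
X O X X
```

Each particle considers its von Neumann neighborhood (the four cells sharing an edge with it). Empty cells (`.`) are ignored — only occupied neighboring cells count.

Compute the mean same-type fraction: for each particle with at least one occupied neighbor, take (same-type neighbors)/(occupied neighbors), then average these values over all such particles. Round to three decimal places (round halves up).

Row 1: (1,1)X 1/1 · (1,2)X 2/2 · (1,4)X 0/1
Row 2: (2,2)X 3/3 · (2,3)X 1/3 · (2,4)O 1/3
Row 3: (3,1)X 2/2 · (3,2)X 3/4 · (3,3)O 1/4 · (3,4)O 3/3
Row 4: (4,1)X 3/3 · (4,2)X 4/4 · (4,3)X 2/4 · (4,4)O 1/3
Row 5: (5,1)X 3/3 · (5,2)X 3/4 · (5,3)X 4/4 · (5,4)X 2/3
Row 6: (6,1)X 1/2 · (6,2)O 0/3 · (6,3)X 2/3 · (6,4)X 2/2
Sum over 22 particles: 1/1 + 2/2 + 0/1 + 3/3 + 1/3 + 1/3 + 2/2 + 3/4 + 1/4 + 3/3 + 3/3 + 4/4 + 2/4 + 1/3 + 3/3 + 3/4 + 4/4 + 2/3 + 1/2 + 0/3 + 2/3 + 2/2 = 181/12; mean = 181/12 ÷ 22 = 181/264 = 0.685606… → 0.686.

0.686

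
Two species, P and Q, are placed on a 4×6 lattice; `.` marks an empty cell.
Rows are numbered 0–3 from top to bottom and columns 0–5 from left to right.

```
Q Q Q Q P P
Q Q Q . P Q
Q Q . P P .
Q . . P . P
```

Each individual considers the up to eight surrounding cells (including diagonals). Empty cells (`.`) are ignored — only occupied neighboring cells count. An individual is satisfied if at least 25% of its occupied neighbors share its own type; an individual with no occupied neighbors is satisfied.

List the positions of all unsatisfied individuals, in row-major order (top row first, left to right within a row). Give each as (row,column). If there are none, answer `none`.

(1,5)

Row 0: (0,0)Q 3/3 satisfied · (0,1)Q 5/5 satisfied · (0,2)Q 4/4 satisfied · (0,3)Q 2/4 satisfied · (0,4)P 2/4 satisfied · (0,5)P 2/3 satisfied
Row 1: (1,0)Q 5/5 satisfied · (1,1)Q 7/7 satisfied · (1,2)Q 5/6 satisfied · (1,4)P 4/6 satisfied · (1,5)Q 0/4 not
Row 2: (2,0)Q 4/4 satisfied · (2,1)Q 5/5 satisfied · (2,3)P 3/4 satisfied · (2,4)P 4/5 satisfied
Row 3: (3,0)Q 2/2 satisfied · (3,3)P 2/2 satisfied · (3,5)P 1/1 satisfied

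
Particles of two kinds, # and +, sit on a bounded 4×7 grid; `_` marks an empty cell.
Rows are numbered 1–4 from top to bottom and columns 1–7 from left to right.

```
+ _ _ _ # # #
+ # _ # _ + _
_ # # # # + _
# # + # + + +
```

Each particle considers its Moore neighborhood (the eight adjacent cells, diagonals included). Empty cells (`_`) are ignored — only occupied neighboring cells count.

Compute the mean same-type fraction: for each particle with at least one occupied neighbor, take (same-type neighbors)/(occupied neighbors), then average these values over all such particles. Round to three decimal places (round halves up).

Row 1: (1,1)+ 1/2 · (1,5)# 2/3 · (1,6)# 2/3 · (1,7)# 1/2
Row 2: (2,1)+ 1/3 · (2,2)# 2/4 · (2,4)# 4/4 · (2,6)+ 1/5
Row 3: (3,2)# 4/6 · (3,3)# 6/7 · (3,4)# 4/6 · (3,5)# 3/7 · (3,6)+ 4/5
Row 4: (4,1)# 2/2 · (4,2)# 3/4 · (4,3)+ 0/5 · (4,4)# 3/5 · (4,5)+ 2/5 · (4,6)+ 3/4 · (4,7)+ 2/2
Sum over 20 particles: 1/2 + 2/3 + 2/3 + 1/2 + 1/3 + 2/4 + 4/4 + 1/5 + 4/6 + 6/7 + 4/6 + 3/7 + 4/5 + 2/2 + 3/4 + 0/5 + 3/5 + 2/5 + 3/4 + 2/2 = 86/7; mean = 86/7 ÷ 20 = 43/70 = 0.614285… → 0.614.

0.614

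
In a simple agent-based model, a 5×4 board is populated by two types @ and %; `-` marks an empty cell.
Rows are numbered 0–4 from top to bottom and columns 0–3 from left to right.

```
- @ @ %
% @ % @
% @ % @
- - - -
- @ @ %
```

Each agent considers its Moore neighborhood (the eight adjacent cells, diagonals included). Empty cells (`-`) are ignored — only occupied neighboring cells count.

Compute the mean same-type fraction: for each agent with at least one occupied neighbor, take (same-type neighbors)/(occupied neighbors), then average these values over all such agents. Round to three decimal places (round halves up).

(0,1)@ 2/4
(0,2)@ 3/5
(0,3)% 1/3
(1,0)% 1/4
(1,1)@ 3/7
(1,2)% 2/8
(1,3)@ 2/5
(2,0)% 1/3
(2,1)@ 1/5
(2,2)% 1/5
(2,3)@ 1/3
(4,1)@ 1/1
(4,2)@ 1/2
(4,3)% 0/1
Sum over 14 agents: 2/4 + 3/5 + 1/3 + 1/4 + 3/7 + 2/8 + 2/5 + 1/3 + 1/5 + 1/5 + 1/3 + 1/1 + 1/2 + 0/1 = 373/70; mean = 373/70 ÷ 14 = 373/980 = 0.380612… → 0.381.

0.381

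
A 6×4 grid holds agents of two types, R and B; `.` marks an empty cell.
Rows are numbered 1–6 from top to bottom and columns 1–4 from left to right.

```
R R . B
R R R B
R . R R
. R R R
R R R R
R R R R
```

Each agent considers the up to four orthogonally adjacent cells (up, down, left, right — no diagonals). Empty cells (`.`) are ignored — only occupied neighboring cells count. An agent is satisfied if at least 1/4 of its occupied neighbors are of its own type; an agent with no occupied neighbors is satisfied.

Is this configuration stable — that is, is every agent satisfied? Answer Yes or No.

Yes

(1,1)R 2/2 ✓
(1,2)R 2/2 ✓
(1,4)B 1/1 ✓
(2,1)R 3/3 ✓
(2,2)R 3/3 ✓
(2,3)R 2/3 ✓
(2,4)B 1/3 ✓
(3,1)R 1/1 ✓
(3,3)R 3/3 ✓
(3,4)R 2/3 ✓
(4,2)R 2/2 ✓
(4,3)R 4/4 ✓
(4,4)R 3/3 ✓
(5,1)R 2/2 ✓
(5,2)R 4/4 ✓
(5,3)R 4/4 ✓
(5,4)R 3/3 ✓
(6,1)R 2/2 ✓
(6,2)R 3/3 ✓
(6,3)R 3/3 ✓
(6,4)R 2/2 ✓
All meet the threshold, so the configuration is stable.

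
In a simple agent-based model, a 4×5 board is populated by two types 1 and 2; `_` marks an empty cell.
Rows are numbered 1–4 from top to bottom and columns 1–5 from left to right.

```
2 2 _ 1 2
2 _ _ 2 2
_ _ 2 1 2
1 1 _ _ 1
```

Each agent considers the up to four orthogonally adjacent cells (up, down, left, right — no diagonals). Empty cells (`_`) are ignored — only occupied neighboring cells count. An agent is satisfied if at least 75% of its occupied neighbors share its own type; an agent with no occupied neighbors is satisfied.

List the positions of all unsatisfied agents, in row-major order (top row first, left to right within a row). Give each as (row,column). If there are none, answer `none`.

(1,1)2 2/2 ok
(1,2)2 1/1 ok
(1,4)1 0/2 unhappy
(1,5)2 1/2 unhappy
(2,1)2 1/1 ok
(2,4)2 1/3 unhappy
(2,5)2 3/3 ok
(3,3)2 0/1 unhappy
(3,4)1 0/3 unhappy
(3,5)2 1/3 unhappy
(4,1)1 1/1 ok
(4,2)1 1/1 ok
(4,5)1 0/1 unhappy

(1,4), (1,5), (2,4), (3,3), (3,4), (3,5), (4,5)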